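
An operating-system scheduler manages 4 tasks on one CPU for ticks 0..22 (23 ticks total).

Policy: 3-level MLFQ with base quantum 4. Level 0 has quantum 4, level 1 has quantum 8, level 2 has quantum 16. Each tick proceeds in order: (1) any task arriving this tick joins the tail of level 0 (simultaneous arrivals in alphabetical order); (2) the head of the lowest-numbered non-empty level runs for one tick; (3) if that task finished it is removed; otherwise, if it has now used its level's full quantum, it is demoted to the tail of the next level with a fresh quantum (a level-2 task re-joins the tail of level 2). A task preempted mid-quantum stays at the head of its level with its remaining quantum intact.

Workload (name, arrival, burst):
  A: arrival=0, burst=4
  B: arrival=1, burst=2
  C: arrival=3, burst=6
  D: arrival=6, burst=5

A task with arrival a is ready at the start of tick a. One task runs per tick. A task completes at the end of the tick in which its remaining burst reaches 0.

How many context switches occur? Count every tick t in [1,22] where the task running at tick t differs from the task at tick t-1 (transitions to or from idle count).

context switches = 6

t=0: L0/L1/L2 = A/-/- → run A
t=1: L0/L1/L2 = AB/-/- → run A
t=2: L0/L1/L2 = AB/-/- → run A
t=3: L0/L1/L2 = ABC/-/- → run A
t=4: L0/L1/L2 = BC/-/- → run B
t=5: L0/L1/L2 = BC/-/- → run B
t=6: L0/L1/L2 = CD/-/- → run C
t=7: L0/L1/L2 = CD/-/- → run C
t=8: L0/L1/L2 = CD/-/- → run C
t=9: L0/L1/L2 = CD/-/- → run C
t=10: L0/L1/L2 = D/C/- → run D
t=11: L0/L1/L2 = D/C/- → run D
t=12: L0/L1/L2 = D/C/- → run D
t=13: L0/L1/L2 = D/C/- → run D
t=14: L0/L1/L2 = -/CD/- → run C
t=15: L0/L1/L2 = -/CD/- → run C
t=16: L0/L1/L2 = -/D/- → run D
t=17: (idle)
t=18: (idle)
t=19: (idle)
t=20: (idle)
t=21: (idle)
t=22: (idle)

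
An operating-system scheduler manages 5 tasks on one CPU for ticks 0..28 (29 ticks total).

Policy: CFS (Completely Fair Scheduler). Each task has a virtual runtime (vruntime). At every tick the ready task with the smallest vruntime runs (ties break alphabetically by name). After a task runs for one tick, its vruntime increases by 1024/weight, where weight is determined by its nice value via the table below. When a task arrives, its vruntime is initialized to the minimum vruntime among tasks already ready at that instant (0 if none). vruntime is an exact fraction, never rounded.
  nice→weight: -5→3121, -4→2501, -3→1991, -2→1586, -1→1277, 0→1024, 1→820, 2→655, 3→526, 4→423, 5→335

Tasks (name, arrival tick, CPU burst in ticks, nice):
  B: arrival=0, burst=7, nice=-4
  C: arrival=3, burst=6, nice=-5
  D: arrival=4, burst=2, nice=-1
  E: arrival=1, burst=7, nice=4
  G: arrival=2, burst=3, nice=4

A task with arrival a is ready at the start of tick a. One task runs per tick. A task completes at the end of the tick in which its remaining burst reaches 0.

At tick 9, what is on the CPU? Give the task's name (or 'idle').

running at tick 9 = D

t=0: vr[B=0] → run B
t=1: vr[B=1024/2501 E=1024/2501] → run B
t=2: vr[B=2048/2501 E=1024/2501 G=1024/2501] → run E
t=3: vr[B=2048/2501 C=1024/2501 E=2994176/1057923 G=1024/2501] → run C
t=4: vr[B=2048/2501 C=5756928/7805621 D=1024/2501 E=2994176/1057923 G=1024/2501] → run D
t=5: vr[B=2048/2501 C=5756928/7805621 D=3868672/3193777 E=2994176/1057923 G=1024/2501] → run G
t=6: vr[B=2048/2501 C=5756928/7805621 D=3868672/3193777 E=2994176/1057923 G=2994176/1057923] → run C
t=7: vr[B=2048/2501 C=8317952/7805621 D=3868672/3193777 E=2994176/1057923 G=2994176/1057923] → run B
t=8: vr[B=3072/2501 C=8317952/7805621 D=3868672/3193777 E=2994176/1057923 G=2994176/1057923] → run C
t=9: vr[B=3072/2501 C=10878976/7805621 D=3868672/3193777 E=2994176/1057923 G=2994176/1057923] → run D
t=10: vr[B=3072/2501 C=10878976/7805621 E=2994176/1057923 G=2994176/1057923] → run B
t=11: vr[B=4096/2501 C=10878976/7805621 E=2994176/1057923 G=2994176/1057923] → run C
t=12: vr[B=4096/2501 C=13440000/7805621 E=2994176/1057923 G=2994176/1057923] → run B
t=13: vr[B=5120/2501 C=13440000/7805621 E=2994176/1057923 G=2994176/1057923] → run C
t=14: vr[B=5120/2501 C=16001024/7805621 E=2994176/1057923 G=2994176/1057923] → run B
t=15: vr[B=6144/2501 C=16001024/7805621 E=2994176/1057923 G=2994176/1057923] → run C
t=16: vr[B=6144/2501 E=2994176/1057923 G=2994176/1057923] → run B
t=17: vr[E=2994176/1057923 G=2994176/1057923] → run E
t=18: vr[E=5555200/1057923 G=2994176/1057923] → run G
t=19: vr[E=5555200/1057923 G=5555200/1057923] → run E
t=20: vr[E=2705408/352641 G=5555200/1057923] → run G
t=21: vr[E=2705408/352641] → run E
t=22: vr[E=10677248/1057923] → run E
t=23: vr[E=13238272/1057923] → run E
t=24: vr[E=5266432/352641] → run E
t=25: (idle)
t=26: (idle)
t=27: (idle)
t=28: (idle)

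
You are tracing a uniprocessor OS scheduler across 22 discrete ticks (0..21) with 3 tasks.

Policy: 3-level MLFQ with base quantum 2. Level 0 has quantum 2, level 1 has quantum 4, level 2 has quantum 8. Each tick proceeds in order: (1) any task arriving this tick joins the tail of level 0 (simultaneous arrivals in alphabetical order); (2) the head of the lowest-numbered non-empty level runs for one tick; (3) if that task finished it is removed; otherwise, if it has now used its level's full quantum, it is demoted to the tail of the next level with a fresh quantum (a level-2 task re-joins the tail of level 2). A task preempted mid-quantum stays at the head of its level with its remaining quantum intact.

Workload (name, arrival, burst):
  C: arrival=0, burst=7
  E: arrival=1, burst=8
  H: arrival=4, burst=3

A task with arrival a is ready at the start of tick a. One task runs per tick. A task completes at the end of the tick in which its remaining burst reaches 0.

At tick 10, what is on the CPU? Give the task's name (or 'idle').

running at tick 10 = E

t=0: L0/L1/L2 = C/-/- → run C
t=1: L0/L1/L2 = CE/-/- → run C
t=2: L0/L1/L2 = E/C/- → run E
t=3: L0/L1/L2 = E/C/- → run E
t=4: L0/L1/L2 = H/CE/- → run H
t=5: L0/L1/L2 = H/CE/- → run H
t=6: L0/L1/L2 = -/CEH/- → run C
t=7: L0/L1/L2 = -/CEH/- → run C
t=8: L0/L1/L2 = -/CEH/- → run C
t=9: L0/L1/L2 = -/CEH/- → run C
t=10: L0/L1/L2 = -/EH/C → run E
t=11: L0/L1/L2 = -/EH/C → run E
t=12: L0/L1/L2 = -/EH/C → run E
t=13: L0/L1/L2 = -/EH/C → run E
t=14: L0/L1/L2 = -/H/CE → run H
t=15: L0/L1/L2 = -/-/CE → run C
t=16: L0/L1/L2 = -/-/E → run E
t=17: L0/L1/L2 = -/-/E → run E
t=18: (idle)
t=19: (idle)
t=20: (idle)
t=21: (idle)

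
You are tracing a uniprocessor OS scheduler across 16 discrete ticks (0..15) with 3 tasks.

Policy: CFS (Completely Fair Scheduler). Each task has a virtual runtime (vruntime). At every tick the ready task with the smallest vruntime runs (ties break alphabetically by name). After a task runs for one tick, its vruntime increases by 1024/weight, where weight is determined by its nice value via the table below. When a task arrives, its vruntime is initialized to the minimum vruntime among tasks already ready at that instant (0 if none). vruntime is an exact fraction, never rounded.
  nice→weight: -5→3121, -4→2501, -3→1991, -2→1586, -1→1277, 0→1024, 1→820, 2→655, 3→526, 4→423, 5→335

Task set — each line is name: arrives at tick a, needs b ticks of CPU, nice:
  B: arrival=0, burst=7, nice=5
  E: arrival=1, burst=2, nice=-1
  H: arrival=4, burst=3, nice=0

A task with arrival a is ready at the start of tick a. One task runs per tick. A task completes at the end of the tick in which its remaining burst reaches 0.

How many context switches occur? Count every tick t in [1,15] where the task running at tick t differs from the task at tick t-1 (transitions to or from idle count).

context switches = 5

t=0: vr[B=0] → run B
t=1: vr[B=1024/335 E=1024/335] → run B
t=2: vr[B=2048/335 E=1024/335] → run E
t=3: vr[B=2048/335 E=1650688/427795] → run E
t=4: vr[B=2048/335 H=2048/335] → run B
t=5: vr[B=3072/335 H=2048/335] → run H
t=6: vr[B=3072/335 H=2383/335] → run H
t=7: vr[B=3072/335 H=2718/335] → run H
t=8: vr[B=3072/335] → run B
t=9: vr[B=4096/335] → run B
t=10: vr[B=1024/67] → run B
t=11: vr[B=6144/335] → run B
t=12: (idle)
t=13: (idle)
t=14: (idle)
t=15: (idle)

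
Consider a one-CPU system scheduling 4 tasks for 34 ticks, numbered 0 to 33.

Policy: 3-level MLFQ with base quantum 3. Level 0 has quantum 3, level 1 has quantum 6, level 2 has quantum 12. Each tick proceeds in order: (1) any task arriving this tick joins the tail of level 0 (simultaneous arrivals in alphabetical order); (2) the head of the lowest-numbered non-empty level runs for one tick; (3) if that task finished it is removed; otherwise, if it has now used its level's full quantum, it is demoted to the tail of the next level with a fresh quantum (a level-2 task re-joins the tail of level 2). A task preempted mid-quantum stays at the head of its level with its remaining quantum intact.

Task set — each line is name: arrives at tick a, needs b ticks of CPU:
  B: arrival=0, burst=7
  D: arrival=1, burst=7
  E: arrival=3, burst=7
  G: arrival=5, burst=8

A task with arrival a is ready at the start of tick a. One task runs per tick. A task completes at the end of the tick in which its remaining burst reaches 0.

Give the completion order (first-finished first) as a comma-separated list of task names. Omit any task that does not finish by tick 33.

t=0: L0/L1/L2 = B/-/- → run B
t=1: L0/L1/L2 = BD/-/- → run B
t=2: L0/L1/L2 = BD/-/- → run B
t=3: L0/L1/L2 = DE/B/- → run D
t=4: L0/L1/L2 = DE/B/- → run D
t=5: L0/L1/L2 = DEG/B/- → run D
t=6: L0/L1/L2 = EG/BD/- → run E
t=7: L0/L1/L2 = EG/BD/- → run E
t=8: L0/L1/L2 = EG/BD/- → run E
t=9: L0/L1/L2 = G/BDE/- → run G
t=10: L0/L1/L2 = G/BDE/- → run G
t=11: L0/L1/L2 = G/BDE/- → run G
t=12: L0/L1/L2 = -/BDEG/- → run B
t=13: L0/L1/L2 = -/BDEG/- → run B
t=14: L0/L1/L2 = -/BDEG/- → run B
t=15: L0/L1/L2 = -/BDEG/- → run B
t=16: L0/L1/L2 = -/DEG/- → run D
t=17: L0/L1/L2 = -/DEG/- → run D
t=18: L0/L1/L2 = -/DEG/- → run D
t=19: L0/L1/L2 = -/DEG/- → run D
t=20: L0/L1/L2 = -/EG/- → run E
t=21: L0/L1/L2 = -/EG/- → run E
t=22: L0/L1/L2 = -/EG/- → run E
t=23: L0/L1/L2 = -/EG/- → run E
t=24: L0/L1/L2 = -/G/- → run G
t=25: L0/L1/L2 = -/G/- → run G
t=26: L0/L1/L2 = -/G/- → run G
t=27: L0/L1/L2 = -/G/- → run G
t=28: L0/L1/L2 = -/G/- → run G
t=29: (idle)
t=30: (idle)
t=31: (idle)
t=32: (idle)
t=33: (idle)

completion order = B, D, E, G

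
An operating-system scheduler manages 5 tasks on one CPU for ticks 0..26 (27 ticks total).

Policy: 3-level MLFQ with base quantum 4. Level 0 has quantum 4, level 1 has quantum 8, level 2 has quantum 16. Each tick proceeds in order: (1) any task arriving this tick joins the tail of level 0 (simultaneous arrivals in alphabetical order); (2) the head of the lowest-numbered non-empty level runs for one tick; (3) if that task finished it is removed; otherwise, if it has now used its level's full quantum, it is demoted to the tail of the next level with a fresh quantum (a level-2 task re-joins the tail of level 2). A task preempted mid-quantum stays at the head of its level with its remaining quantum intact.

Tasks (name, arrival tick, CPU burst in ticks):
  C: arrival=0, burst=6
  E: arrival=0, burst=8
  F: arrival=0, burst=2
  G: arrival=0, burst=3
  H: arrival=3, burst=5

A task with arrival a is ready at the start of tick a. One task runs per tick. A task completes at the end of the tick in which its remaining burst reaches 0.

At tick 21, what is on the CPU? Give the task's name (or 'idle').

running at tick 21 = E

t=0: L0/L1/L2 = CEFG/-/- → run C
t=1: L0/L1/L2 = CEFG/-/- → run C
t=2: L0/L1/L2 = CEFG/-/- → run C
t=3: L0/L1/L2 = CEFGH/-/- → run C
t=4: L0/L1/L2 = EFGH/C/- → run E
t=5: L0/L1/L2 = EFGH/C/- → run E
t=6: L0/L1/L2 = EFGH/C/- → run E
t=7: L0/L1/L2 = EFGH/C/- → run E
t=8: L0/L1/L2 = FGH/CE/- → run F
t=9: L0/L1/L2 = FGH/CE/- → run F
t=10: L0/L1/L2 = GH/CE/- → run G
t=11: L0/L1/L2 = GH/CE/- → run G
t=12: L0/L1/L2 = GH/CE/- → run G
t=13: L0/L1/L2 = H/CE/- → run H
t=14: L0/L1/L2 = H/CE/- → run H
t=15: L0/L1/L2 = H/CE/- → run H
t=16: L0/L1/L2 = H/CE/- → run H
t=17: L0/L1/L2 = -/CEH/- → run C
t=18: L0/L1/L2 = -/CEH/- → run C
t=19: L0/L1/L2 = -/EH/- → run E
t=20: L0/L1/L2 = -/EH/- → run E
t=21: L0/L1/L2 = -/EH/- → run E
t=22: L0/L1/L2 = -/EH/- → run E
t=23: L0/L1/L2 = -/H/- → run H
t=24: (idle)
t=25: (idle)
t=26: (idle)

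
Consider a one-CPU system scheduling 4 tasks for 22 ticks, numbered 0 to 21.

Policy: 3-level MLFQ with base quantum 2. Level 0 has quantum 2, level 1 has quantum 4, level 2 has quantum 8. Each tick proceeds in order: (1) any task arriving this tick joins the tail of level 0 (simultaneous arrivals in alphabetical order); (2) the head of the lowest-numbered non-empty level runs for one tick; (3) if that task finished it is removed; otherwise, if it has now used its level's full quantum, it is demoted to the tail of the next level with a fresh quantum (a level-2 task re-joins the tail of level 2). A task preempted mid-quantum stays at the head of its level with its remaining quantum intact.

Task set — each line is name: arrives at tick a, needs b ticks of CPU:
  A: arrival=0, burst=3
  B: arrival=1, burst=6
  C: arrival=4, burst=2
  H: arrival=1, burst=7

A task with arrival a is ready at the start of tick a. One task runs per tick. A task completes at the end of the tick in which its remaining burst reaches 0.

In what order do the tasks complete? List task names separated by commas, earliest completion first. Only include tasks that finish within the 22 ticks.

completion order = C, A, B, H

t=0: L0/L1/L2 = A/-/- → run A
t=1: L0/L1/L2 = ABH/-/- → run A
t=2: L0/L1/L2 = BH/A/- → run B
t=3: L0/L1/L2 = BH/A/- → run B
t=4: L0/L1/L2 = HC/AB/- → run H
t=5: L0/L1/L2 = HC/AB/- → run H
t=6: L0/L1/L2 = C/ABH/- → run C
t=7: L0/L1/L2 = C/ABH/- → run C
t=8: L0/L1/L2 = -/ABH/- → run A
t=9: L0/L1/L2 = -/BH/- → run B
t=10: L0/L1/L2 = -/BH/- → run B
t=11: L0/L1/L2 = -/BH/- → run B
t=12: L0/L1/L2 = -/BH/- → run B
t=13: L0/L1/L2 = -/H/- → run H
t=14: L0/L1/L2 = -/H/- → run H
t=15: L0/L1/L2 = -/H/- → run H
t=16: L0/L1/L2 = -/H/- → run H
t=17: L0/L1/L2 = -/-/H → run H
t=18: (idle)
t=19: (idle)
t=20: (idle)
t=21: (idle)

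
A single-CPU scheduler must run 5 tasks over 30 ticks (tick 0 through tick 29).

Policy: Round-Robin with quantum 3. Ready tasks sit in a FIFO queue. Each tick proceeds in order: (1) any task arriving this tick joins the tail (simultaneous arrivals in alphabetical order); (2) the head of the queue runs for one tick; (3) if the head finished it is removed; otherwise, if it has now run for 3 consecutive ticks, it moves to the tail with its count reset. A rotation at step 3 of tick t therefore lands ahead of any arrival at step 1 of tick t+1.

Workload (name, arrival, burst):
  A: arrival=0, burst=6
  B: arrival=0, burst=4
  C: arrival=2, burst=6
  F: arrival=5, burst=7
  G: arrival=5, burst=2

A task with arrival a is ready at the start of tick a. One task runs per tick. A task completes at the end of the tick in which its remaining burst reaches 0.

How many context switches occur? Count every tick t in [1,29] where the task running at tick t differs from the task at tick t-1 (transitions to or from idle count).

t=0: queue=[A,B] q_used=0 → run A
t=1: queue=[A,B] q_used=1 → run A
t=2: queue=[A,B,C] q_used=2 → run A
t=3: queue=[B,C,A] q_used=0 → run B
t=4: queue=[B,C,A] q_used=1 → run B
t=5: queue=[B,C,A,F,G] q_used=2 → run B
t=6: queue=[C,A,F,G,B] q_used=0 → run C
t=7: queue=[C,A,F,G,B] q_used=1 → run C
t=8: queue=[C,A,F,G,B] q_used=2 → run C
t=9: queue=[A,F,G,B,C] q_used=0 → run A
t=10: queue=[A,F,G,B,C] q_used=1 → run A
t=11: queue=[A,F,G,B,C] q_used=2 → run A
t=12: queue=[F,G,B,C] q_used=0 → run F
t=13: queue=[F,G,B,C] q_used=1 → run F
t=14: queue=[F,G,B,C] q_used=2 → run F
t=15: queue=[G,B,C,F] q_used=0 → run G
t=16: queue=[G,B,C,F] q_used=1 → run G
t=17: queue=[B,C,F] q_used=0 → run B
t=18: queue=[C,F] q_used=0 → run C
t=19: queue=[C,F] q_used=1 → run C
t=20: queue=[C,F] q_used=2 → run C
t=21: queue=[F] q_used=0 → run F
t=22: queue=[F] q_used=1 → run F
t=23: queue=[F] q_used=2 → run F
t=24: queue=[F] q_used=0 → run F
t=25: (idle)
t=26: (idle)
t=27: (idle)
t=28: (idle)
t=29: (idle)

context switches = 9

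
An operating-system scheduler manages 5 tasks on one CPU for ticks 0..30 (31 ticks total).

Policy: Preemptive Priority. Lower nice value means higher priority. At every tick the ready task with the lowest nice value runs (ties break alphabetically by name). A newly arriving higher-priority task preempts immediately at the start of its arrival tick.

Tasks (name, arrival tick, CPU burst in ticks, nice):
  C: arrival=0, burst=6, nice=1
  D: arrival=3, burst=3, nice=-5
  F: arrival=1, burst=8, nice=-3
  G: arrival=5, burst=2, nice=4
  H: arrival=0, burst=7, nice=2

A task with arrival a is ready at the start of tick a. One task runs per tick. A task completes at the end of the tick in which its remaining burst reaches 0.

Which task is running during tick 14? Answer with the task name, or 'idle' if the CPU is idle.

running at tick 14 = C

t=0: ready={C,H} → run C
t=1: ready={C,F,H} → run F
t=2: ready={C,F,H} → run F
t=3: ready={C,D,F,H} → run D
t=4: ready={C,D,F,H} → run D
t=5: ready={C,D,F,G,H} → run D
t=6: ready={C,F,G,H} → run F
t=7: ready={C,F,G,H} → run F
t=8: ready={C,F,G,H} → run F
t=9: ready={C,F,G,H} → run F
t=10: ready={C,F,G,H} → run F
t=11: ready={C,F,G,H} → run F
t=12: ready={C,G,H} → run C
t=13: ready={C,G,H} → run C
t=14: ready={C,G,H} → run C
t=15: ready={C,G,H} → run C
t=16: ready={C,G,H} → run C
t=17: ready={G,H} → run H
t=18: ready={G,H} → run H
t=19: ready={G,H} → run H
t=20: ready={G,H} → run H
t=21: ready={G,H} → run H
t=22: ready={G,H} → run H
t=23: ready={G,H} → run H
t=24: ready={G} → run G
t=25: ready={G} → run G
t=26: (idle)
t=27: (idle)
t=28: (idle)
t=29: (idle)
t=30: (idle)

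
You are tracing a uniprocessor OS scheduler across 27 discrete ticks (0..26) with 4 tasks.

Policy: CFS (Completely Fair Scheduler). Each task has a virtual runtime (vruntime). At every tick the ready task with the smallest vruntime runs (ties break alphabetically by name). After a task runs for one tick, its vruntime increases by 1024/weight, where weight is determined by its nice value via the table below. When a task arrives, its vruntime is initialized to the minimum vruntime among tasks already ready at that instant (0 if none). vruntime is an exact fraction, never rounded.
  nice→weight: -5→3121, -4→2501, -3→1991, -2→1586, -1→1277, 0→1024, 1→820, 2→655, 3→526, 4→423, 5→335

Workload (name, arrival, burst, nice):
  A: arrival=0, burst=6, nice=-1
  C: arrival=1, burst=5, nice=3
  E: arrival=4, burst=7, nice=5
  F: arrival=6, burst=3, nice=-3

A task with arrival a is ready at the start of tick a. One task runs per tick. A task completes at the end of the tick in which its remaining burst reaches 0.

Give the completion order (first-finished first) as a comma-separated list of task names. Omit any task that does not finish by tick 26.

completion order = F, A, C, E

t=0: vr[A=0] → run A
t=1: vr[A=1024/1277 C=1024/1277] → run A
t=2: vr[A=2048/1277 C=1024/1277] → run C
t=3: vr[A=2048/1277 C=923136/335851] → run A
t=4: vr[A=3072/1277 C=923136/335851 E=3072/1277] → run A
t=5: vr[A=4096/1277 C=923136/335851 E=3072/1277] → run E
t=6: vr[A=4096/1277 C=923136/335851 E=2336768/427795 F=923136/335851] → run C
t=7: vr[A=4096/1277 C=1576960/335851 E=2336768/427795 F=923136/335851] → run F
t=8: vr[A=4096/1277 C=1576960/335851 E=2336768/427795 F=2181875200/668679341] → run A
t=9: vr[A=5120/1277 C=1576960/335851 E=2336768/427795 F=2181875200/668679341] → run F
t=10: vr[A=5120/1277 C=1576960/335851 E=2336768/427795 F=2525786624/668679341] → run F
t=11: vr[A=5120/1277 C=1576960/335851 E=2336768/427795] → run A
t=12: vr[C=1576960/335851 E=2336768/427795] → run C
t=13: vr[C=2230784/335851 E=2336768/427795] → run E
t=14: vr[C=2230784/335851 E=3644416/427795] → run C
t=15: vr[C=2884608/335851 E=3644416/427795] → run E
t=16: vr[C=2884608/335851 E=4952064/427795] → run C
t=17: vr[E=4952064/427795] → run E
t=18: vr[E=6259712/427795] → run E
t=19: vr[E=1513472/85559] → run E
t=20: vr[E=8875008/427795] → run E
t=21: (idle)
t=22: (idle)
t=23: (idle)
t=24: (idle)
t=25: (idle)
t=26: (idle)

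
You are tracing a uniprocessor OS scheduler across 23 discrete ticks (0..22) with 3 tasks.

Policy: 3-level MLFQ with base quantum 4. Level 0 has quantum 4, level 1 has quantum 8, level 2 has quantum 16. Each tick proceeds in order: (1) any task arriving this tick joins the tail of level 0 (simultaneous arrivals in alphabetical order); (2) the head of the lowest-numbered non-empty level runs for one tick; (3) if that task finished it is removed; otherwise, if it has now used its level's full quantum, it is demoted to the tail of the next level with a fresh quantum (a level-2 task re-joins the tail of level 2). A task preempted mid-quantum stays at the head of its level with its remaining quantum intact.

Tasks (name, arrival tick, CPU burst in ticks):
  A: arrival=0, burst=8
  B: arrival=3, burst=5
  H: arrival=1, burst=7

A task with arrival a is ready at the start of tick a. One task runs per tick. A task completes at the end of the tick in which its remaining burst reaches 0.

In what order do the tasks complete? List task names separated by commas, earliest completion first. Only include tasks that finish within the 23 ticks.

completion order = A, H, B

t=0: L0/L1/L2 = A/-/- → run A
t=1: L0/L1/L2 = AH/-/- → run A
t=2: L0/L1/L2 = AH/-/- → run A
t=3: L0/L1/L2 = AHB/-/- → run A
t=4: L0/L1/L2 = HB/A/- → run H
t=5: L0/L1/L2 = HB/A/- → run H
t=6: L0/L1/L2 = HB/A/- → run H
t=7: L0/L1/L2 = HB/A/- → run H
t=8: L0/L1/L2 = B/AH/- → run B
t=9: L0/L1/L2 = B/AH/- → run B
t=10: L0/L1/L2 = B/AH/- → run B
t=11: L0/L1/L2 = B/AH/- → run B
t=12: L0/L1/L2 = -/AHB/- → run A
t=13: L0/L1/L2 = -/AHB/- → run A
t=14: L0/L1/L2 = -/AHB/- → run A
t=15: L0/L1/L2 = -/AHB/- → run A
t=16: L0/L1/L2 = -/HB/- → run H
t=17: L0/L1/L2 = -/HB/- → run H
t=18: L0/L1/L2 = -/HB/- → run H
t=19: L0/L1/L2 = -/B/- → run B
t=20: (idle)
t=21: (idle)
t=22: (idle)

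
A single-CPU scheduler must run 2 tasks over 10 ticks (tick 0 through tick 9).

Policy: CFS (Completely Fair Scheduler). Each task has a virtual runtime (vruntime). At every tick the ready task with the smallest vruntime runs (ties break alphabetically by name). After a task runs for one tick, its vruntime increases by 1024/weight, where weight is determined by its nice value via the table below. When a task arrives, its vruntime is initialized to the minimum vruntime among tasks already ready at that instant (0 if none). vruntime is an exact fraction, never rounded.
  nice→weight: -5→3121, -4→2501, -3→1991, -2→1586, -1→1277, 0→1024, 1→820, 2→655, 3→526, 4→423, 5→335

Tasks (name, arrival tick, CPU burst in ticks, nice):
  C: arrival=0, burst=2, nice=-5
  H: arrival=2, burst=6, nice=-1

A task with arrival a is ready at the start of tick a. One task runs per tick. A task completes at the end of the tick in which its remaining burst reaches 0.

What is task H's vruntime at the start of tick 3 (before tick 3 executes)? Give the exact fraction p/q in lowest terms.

t=0: vr[C=0] → run C
t=1: vr[C=1024/3121] → run C
t=2: vr[H=0] → run H
t=3: vr[H=1024/1277] → run H
t=4: vr[H=2048/1277] → run H
t=5: vr[H=3072/1277] → run H
t=6: vr[H=4096/1277] → run H
t=7: vr[H=5120/1277] → run H
t=8: (idle)
t=9: (idle)

vruntime(H, start of tick 3) = 1024/1277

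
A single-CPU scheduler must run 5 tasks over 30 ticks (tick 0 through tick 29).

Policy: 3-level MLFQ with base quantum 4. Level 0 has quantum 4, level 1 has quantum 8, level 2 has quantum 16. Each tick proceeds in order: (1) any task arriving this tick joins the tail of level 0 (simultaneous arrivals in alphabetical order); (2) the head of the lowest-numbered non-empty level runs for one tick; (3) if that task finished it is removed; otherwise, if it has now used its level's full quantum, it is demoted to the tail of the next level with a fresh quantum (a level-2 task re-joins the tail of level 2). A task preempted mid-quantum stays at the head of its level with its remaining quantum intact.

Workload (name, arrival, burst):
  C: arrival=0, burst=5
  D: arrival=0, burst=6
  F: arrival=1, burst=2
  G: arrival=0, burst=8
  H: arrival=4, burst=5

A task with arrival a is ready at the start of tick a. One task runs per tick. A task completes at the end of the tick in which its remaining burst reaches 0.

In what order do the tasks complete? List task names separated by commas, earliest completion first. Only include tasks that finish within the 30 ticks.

completion order = F, C, D, G, H

t=0: L0/L1/L2 = CDG/-/- → run C
t=1: L0/L1/L2 = CDGF/-/- → run C
t=2: L0/L1/L2 = CDGF/-/- → run C
t=3: L0/L1/L2 = CDGF/-/- → run C
t=4: L0/L1/L2 = DGFH/C/- → run D
t=5: L0/L1/L2 = DGFH/C/- → run D
t=6: L0/L1/L2 = DGFH/C/- → run D
t=7: L0/L1/L2 = DGFH/C/- → run D
t=8: L0/L1/L2 = GFH/CD/- → run G
t=9: L0/L1/L2 = GFH/CD/- → run G
t=10: L0/L1/L2 = GFH/CD/- → run G
t=11: L0/L1/L2 = GFH/CD/- → run G
t=12: L0/L1/L2 = FH/CDG/- → run F
t=13: L0/L1/L2 = FH/CDG/- → run F
t=14: L0/L1/L2 = H/CDG/- → run H
t=15: L0/L1/L2 = H/CDG/- → run H
t=16: L0/L1/L2 = H/CDG/- → run H
t=17: L0/L1/L2 = H/CDG/- → run H
t=18: L0/L1/L2 = -/CDGH/- → run C
t=19: L0/L1/L2 = -/DGH/- → run D
t=20: L0/L1/L2 = -/DGH/- → run D
t=21: L0/L1/L2 = -/GH/- → run G
t=22: L0/L1/L2 = -/GH/- → run G
t=23: L0/L1/L2 = -/GH/- → run G
t=24: L0/L1/L2 = -/GH/- → run G
t=25: L0/L1/L2 = -/H/- → run H
t=26: (idle)
t=27: (idle)
t=28: (idle)
t=29: (idle)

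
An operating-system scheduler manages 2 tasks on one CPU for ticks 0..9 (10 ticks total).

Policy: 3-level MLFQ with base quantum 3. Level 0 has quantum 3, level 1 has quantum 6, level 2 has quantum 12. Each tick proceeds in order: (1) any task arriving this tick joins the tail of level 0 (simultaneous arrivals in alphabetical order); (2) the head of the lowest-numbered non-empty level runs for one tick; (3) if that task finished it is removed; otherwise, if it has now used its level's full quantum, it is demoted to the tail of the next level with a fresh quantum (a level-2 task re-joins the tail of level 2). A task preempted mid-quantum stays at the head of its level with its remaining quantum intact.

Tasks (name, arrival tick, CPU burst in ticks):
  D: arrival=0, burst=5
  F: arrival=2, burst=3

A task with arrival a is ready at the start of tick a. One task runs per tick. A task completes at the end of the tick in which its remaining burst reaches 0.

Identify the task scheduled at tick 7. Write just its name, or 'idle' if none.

t=0: L0/L1/L2 = D/-/- → run D
t=1: L0/L1/L2 = D/-/- → run D
t=2: L0/L1/L2 = DF/-/- → run D
t=3: L0/L1/L2 = F/D/- → run F
t=4: L0/L1/L2 = F/D/- → run F
t=5: L0/L1/L2 = F/D/- → run F
t=6: L0/L1/L2 = -/D/- → run D
t=7: L0/L1/L2 = -/D/- → run D
t=8: (idle)
t=9: (idle)

running at tick 7 = D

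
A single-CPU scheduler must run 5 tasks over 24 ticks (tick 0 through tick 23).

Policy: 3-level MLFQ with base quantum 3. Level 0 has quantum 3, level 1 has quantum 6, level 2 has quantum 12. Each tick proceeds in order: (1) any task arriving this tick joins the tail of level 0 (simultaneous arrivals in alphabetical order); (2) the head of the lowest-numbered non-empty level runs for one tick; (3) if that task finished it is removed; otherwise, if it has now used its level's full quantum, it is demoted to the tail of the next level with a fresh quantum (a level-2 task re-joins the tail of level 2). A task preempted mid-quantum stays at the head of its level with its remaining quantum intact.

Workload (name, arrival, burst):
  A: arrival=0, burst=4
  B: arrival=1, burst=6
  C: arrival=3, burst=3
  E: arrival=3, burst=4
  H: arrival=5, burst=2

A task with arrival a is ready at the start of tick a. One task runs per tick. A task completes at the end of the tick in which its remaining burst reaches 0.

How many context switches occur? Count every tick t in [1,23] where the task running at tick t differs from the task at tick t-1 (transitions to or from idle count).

t=0: L0/L1/L2 = A/-/- → run A
t=1: L0/L1/L2 = AB/-/- → run A
t=2: L0/L1/L2 = AB/-/- → run A
t=3: L0/L1/L2 = BCE/A/- → run B
t=4: L0/L1/L2 = BCE/A/- → run B
t=5: L0/L1/L2 = BCEH/A/- → run B
t=6: L0/L1/L2 = CEH/AB/- → run C
t=7: L0/L1/L2 = CEH/AB/- → run C
t=8: L0/L1/L2 = CEH/AB/- → run C
t=9: L0/L1/L2 = EH/AB/- → run E
t=10: L0/L1/L2 = EH/AB/- → run E
t=11: L0/L1/L2 = EH/AB/- → run E
t=12: L0/L1/L2 = H/ABE/- → run H
t=13: L0/L1/L2 = H/ABE/- → run H
t=14: L0/L1/L2 = -/ABE/- → run A
t=15: L0/L1/L2 = -/BE/- → run B
t=16: L0/L1/L2 = -/BE/- → run B
t=17: L0/L1/L2 = -/BE/- → run B
t=18: L0/L1/L2 = -/E/- → run E
t=19: (idle)
t=20: (idle)
t=21: (idle)
t=22: (idle)
t=23: (idle)

context switches = 8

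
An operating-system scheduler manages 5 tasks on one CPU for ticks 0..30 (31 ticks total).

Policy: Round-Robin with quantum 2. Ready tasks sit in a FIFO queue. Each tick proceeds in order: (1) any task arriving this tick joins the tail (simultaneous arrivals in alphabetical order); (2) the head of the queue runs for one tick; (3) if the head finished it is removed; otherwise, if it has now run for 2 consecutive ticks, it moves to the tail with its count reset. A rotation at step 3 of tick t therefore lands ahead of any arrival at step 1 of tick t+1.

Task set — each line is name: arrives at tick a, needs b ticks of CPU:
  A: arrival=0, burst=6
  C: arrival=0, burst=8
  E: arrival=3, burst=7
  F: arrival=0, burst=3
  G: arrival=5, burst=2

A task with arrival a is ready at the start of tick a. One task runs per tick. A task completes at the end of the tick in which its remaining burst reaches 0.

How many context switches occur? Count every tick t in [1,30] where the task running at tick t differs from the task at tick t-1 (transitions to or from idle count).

context switches = 14

t=0: queue=[A,C,F] q_used=0 → run A
t=1: queue=[A,C,F] q_used=1 → run A
t=2: queue=[C,F,A] q_used=0 → run C
t=3: queue=[C,F,A,E] q_used=1 → run C
t=4: queue=[F,A,E,C] q_used=0 → run F
t=5: queue=[F,A,E,C,G] q_used=1 → run F
t=6: queue=[A,E,C,G,F] q_used=0 → run A
t=7: queue=[A,E,C,G,F] q_used=1 → run A
t=8: queue=[E,C,G,F,A] q_used=0 → run E
t=9: queue=[E,C,G,F,A] q_used=1 → run E
t=10: queue=[C,G,F,A,E] q_used=0 → run C
t=11: queue=[C,G,F,A,E] q_used=1 → run C
t=12: queue=[G,F,A,E,C] q_used=0 → run G
t=13: queue=[G,F,A,E,C] q_used=1 → run G
t=14: queue=[F,A,E,C] q_used=0 → run F
t=15: queue=[A,E,C] q_used=0 → run A
t=16: queue=[A,E,C] q_used=1 → run A
t=17: queue=[E,C] q_used=0 → run E
t=18: queue=[E,C] q_used=1 → run E
t=19: queue=[C,E] q_used=0 → run C
t=20: queue=[C,E] q_used=1 → run C
t=21: queue=[E,C] q_used=0 → run E
t=22: queue=[E,C] q_used=1 → run E
t=23: queue=[C,E] q_used=0 → run C
t=24: queue=[C,E] q_used=1 → run C
t=25: queue=[E] q_used=0 → run E
t=26: (idle)
t=27: (idle)
t=28: (idle)
t=29: (idle)
t=30: (idle)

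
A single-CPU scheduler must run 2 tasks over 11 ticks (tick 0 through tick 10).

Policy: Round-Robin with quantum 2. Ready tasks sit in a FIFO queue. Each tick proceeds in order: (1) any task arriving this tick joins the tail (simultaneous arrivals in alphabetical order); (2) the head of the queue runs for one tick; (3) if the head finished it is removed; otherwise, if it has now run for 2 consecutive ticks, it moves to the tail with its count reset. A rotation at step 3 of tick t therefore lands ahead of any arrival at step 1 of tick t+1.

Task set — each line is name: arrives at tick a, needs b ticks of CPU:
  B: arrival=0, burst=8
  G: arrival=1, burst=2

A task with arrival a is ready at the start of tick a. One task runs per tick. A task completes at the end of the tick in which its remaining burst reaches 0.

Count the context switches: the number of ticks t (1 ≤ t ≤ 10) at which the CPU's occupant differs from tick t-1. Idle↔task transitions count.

context switches = 3

t=0: queue=[B] q_used=0 → run B
t=1: queue=[B,G] q_used=1 → run B
t=2: queue=[G,B] q_used=0 → run G
t=3: queue=[G,B] q_used=1 → run G
t=4: queue=[B] q_used=0 → run B
t=5: queue=[B] q_used=1 → run B
t=6: queue=[B] q_used=0 → run B
t=7: queue=[B] q_used=1 → run B
t=8: queue=[B] q_used=0 → run B
t=9: queue=[B] q_used=1 → run B
t=10: (idle)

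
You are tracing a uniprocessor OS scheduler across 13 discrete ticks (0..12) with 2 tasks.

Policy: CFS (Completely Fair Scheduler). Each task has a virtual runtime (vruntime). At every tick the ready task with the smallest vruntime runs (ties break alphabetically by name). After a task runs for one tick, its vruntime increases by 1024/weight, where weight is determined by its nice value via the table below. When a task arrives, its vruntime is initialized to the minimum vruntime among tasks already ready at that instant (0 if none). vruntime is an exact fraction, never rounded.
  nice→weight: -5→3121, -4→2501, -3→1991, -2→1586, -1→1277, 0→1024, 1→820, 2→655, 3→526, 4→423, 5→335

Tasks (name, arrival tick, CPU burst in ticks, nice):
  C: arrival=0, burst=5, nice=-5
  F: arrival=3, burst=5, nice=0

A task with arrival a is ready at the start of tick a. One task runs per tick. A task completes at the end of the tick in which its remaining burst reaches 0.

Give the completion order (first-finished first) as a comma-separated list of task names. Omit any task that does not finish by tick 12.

completion order = C, F

t=0: vr[C=0] → run C
t=1: vr[C=1024/3121] → run C
t=2: vr[C=2048/3121] → run C
t=3: vr[C=3072/3121 F=3072/3121] → run C
t=4: vr[C=4096/3121 F=3072/3121] → run F
t=5: vr[C=4096/3121 F=6193/3121] → run C
t=6: vr[F=6193/3121] → run F
t=7: vr[F=9314/3121] → run F
t=8: vr[F=12435/3121] → run F
t=9: vr[F=15556/3121] → run F
t=10: (idle)
t=11: (idle)
t=12: (idle)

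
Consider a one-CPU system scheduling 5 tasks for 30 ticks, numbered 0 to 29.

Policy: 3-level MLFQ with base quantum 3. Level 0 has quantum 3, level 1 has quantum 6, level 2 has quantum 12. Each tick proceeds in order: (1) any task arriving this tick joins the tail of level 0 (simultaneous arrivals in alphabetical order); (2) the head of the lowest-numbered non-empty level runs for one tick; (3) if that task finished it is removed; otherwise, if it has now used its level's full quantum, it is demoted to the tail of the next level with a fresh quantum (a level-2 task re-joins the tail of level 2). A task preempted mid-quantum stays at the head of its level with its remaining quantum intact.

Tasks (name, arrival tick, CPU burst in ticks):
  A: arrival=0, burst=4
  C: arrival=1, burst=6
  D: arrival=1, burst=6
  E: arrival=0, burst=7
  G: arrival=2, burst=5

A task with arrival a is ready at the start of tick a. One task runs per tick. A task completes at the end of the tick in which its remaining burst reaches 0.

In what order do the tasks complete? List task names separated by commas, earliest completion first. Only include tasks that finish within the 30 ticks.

completion order = A, E, C, D, G

t=0: L0/L1/L2 = AE/-/- → run A
t=1: L0/L1/L2 = AECD/-/- → run A
t=2: L0/L1/L2 = AECDG/-/- → run A
t=3: L0/L1/L2 = ECDG/A/- → run E
t=4: L0/L1/L2 = ECDG/A/- → run E
t=5: L0/L1/L2 = ECDG/A/- → run E
t=6: L0/L1/L2 = CDG/AE/- → run C
t=7: L0/L1/L2 = CDG/AE/- → run C
t=8: L0/L1/L2 = CDG/AE/- → run C
t=9: L0/L1/L2 = DG/AEC/- → run D
t=10: L0/L1/L2 = DG/AEC/- → run D
t=11: L0/L1/L2 = DG/AEC/- → run D
t=12: L0/L1/L2 = G/AECD/- → run G
t=13: L0/L1/L2 = G/AECD/- → run G
t=14: L0/L1/L2 = G/AECD/- → run G
t=15: L0/L1/L2 = -/AECDG/- → run A
t=16: L0/L1/L2 = -/ECDG/- → run E
t=17: L0/L1/L2 = -/ECDG/- → run E
t=18: L0/L1/L2 = -/ECDG/- → run E
t=19: L0/L1/L2 = -/ECDG/- → run E
t=20: L0/L1/L2 = -/CDG/- → run C
t=21: L0/L1/L2 = -/CDG/- → run C
t=22: L0/L1/L2 = -/CDG/- → run C
t=23: L0/L1/L2 = -/DG/- → run D
t=24: L0/L1/L2 = -/DG/- → run D
t=25: L0/L1/L2 = -/DG/- → run D
t=26: L0/L1/L2 = -/G/- → run G
t=27: L0/L1/L2 = -/G/- → run G
t=28: (idle)
t=29: (idle)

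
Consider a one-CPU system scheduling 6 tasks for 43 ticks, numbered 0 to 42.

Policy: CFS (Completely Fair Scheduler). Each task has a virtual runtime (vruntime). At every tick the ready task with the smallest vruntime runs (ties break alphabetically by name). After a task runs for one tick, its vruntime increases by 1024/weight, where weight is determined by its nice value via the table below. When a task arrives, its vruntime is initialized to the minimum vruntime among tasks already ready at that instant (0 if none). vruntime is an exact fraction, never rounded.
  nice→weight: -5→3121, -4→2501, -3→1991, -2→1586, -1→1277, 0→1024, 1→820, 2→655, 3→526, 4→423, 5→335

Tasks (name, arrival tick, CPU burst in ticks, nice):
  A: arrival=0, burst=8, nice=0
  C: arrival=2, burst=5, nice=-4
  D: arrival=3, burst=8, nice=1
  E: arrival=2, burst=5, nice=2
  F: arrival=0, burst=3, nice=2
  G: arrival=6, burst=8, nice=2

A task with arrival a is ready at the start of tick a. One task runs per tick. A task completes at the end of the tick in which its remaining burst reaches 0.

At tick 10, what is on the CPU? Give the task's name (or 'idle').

running at tick 10 = A

t=0: vr[A=0 F=0] → run A
t=1: vr[A=1 F=0] → run F
t=2: vr[A=1 C=1 E=1 F=1024/655] → run A
t=3: vr[A=2 C=1 D=1 E=1 F=1024/655] → run C
t=4: vr[A=2 C=3525/2501 D=1 E=1 F=1024/655] → run D
t=5: vr[A=2 C=3525/2501 D=461/205 E=1 F=1024/655] → run E
t=6: vr[A=2 C=3525/2501 D=461/205 E=1679/655 F=1024/655 G=3525/2501] → run C
t=7: vr[A=2 C=4549/2501 D=461/205 E=1679/655 F=1024/655 G=3525/2501] → run G
t=8: vr[A=2 C=4549/2501 D=461/205 E=1679/655 F=1024/655 G=4869899/1638155] → run F
t=9: vr[A=2 C=4549/2501 D=461/205 E=1679/655 F=2048/655 G=4869899/1638155] → run C
t=10: vr[A=2 C=5573/2501 D=461/205 E=1679/655 F=2048/655 G=4869899/1638155] → run A
t=11: vr[A=3 C=5573/2501 D=461/205 E=1679/655 F=2048/655 G=4869899/1638155] → run C
t=12: vr[A=3 C=6597/2501 D=461/205 E=1679/655 F=2048/655 G=4869899/1638155] → run D
t=13: vr[A=3 C=6597/2501 D=717/205 E=1679/655 F=2048/655 G=4869899/1638155] → run E
t=14: vr[A=3 C=6597/2501 D=717/205 E=2703/655 F=2048/655 G=4869899/1638155] → run C
t=15: vr[A=3 D=717/205 E=2703/655 F=2048/655 G=4869899/1638155] → run G
t=16: vr[A=3 D=717/205 E=2703/655 F=2048/655 G=7430923/1638155] → run A
t=17: vr[A=4 D=717/205 E=2703/655 F=2048/655 G=7430923/1638155] → run F
t=18: vr[A=4 D=717/205 E=2703/655 G=7430923/1638155] → run D
t=19: vr[A=4 D=973/205 E=2703/655 G=7430923/1638155] → run A
t=20: vr[A=5 D=973/205 E=2703/655 G=7430923/1638155] → run E
t=21: vr[A=5 D=973/205 E=3727/655 G=7430923/1638155] → run G
t=22: vr[A=5 D=973/205 E=3727/655 G=9991947/1638155] → run D
t=23: vr[A=5 D=1229/205 E=3727/655 G=9991947/1638155] → run A
t=24: vr[A=6 D=1229/205 E=3727/655 G=9991947/1638155] → run E
t=25: vr[A=6 D=1229/205 E=4751/655 G=9991947/1638155] → run D
t=26: vr[A=6 D=297/41 E=4751/655 G=9991947/1638155] → run A
t=27: vr[A=7 D=297/41 E=4751/655 G=9991947/1638155] → run G
t=28: vr[A=7 D=297/41 E=4751/655 G=12552971/1638155] → run A
t=29: vr[D=297/41 E=4751/655 G=12552971/1638155] → run D
t=30: vr[D=1741/205 E=4751/655 G=12552971/1638155] → run E
t=31: vr[D=1741/205 G=12552971/1638155] → run G
t=32: vr[D=1741/205 G=3022799/327631] → run D
t=33: vr[D=1997/205 G=3022799/327631] → run G
t=34: vr[D=1997/205 G=17675019/1638155] → run D
t=35: vr[G=17675019/1638155] → run G
t=36: vr[G=20236043/1638155] → run G
t=37: (idle)
t=38: (idle)
t=39: (idle)
t=40: (idle)
t=41: (idle)
t=42: (idle)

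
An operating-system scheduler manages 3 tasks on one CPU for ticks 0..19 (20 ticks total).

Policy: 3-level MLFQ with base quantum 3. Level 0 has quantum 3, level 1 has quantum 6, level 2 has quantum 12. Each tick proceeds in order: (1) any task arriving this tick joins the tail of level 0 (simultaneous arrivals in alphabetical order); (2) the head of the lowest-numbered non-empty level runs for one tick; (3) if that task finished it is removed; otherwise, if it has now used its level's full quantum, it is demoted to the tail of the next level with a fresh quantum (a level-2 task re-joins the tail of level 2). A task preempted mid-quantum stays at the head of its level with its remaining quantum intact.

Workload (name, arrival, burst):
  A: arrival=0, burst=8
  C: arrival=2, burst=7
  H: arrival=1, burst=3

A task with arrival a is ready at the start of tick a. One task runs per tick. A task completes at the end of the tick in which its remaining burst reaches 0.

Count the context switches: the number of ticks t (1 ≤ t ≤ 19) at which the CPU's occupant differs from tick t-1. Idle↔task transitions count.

t=0: L0/L1/L2 = A/-/- → run A
t=1: L0/L1/L2 = AH/-/- → run A
t=2: L0/L1/L2 = AHC/-/- → run A
t=3: L0/L1/L2 = HC/A/- → run H
t=4: L0/L1/L2 = HC/A/- → run H
t=5: L0/L1/L2 = HC/A/- → run H
t=6: L0/L1/L2 = C/A/- → run C
t=7: L0/L1/L2 = C/A/- → run C
t=8: L0/L1/L2 = C/A/- → run C
t=9: L0/L1/L2 = -/AC/- → run A
t=10: L0/L1/L2 = -/AC/- → run A
t=11: L0/L1/L2 = -/AC/- → run A
t=12: L0/L1/L2 = -/AC/- → run A
t=13: L0/L1/L2 = -/AC/- → run A
t=14: L0/L1/L2 = -/C/- → run C
t=15: L0/L1/L2 = -/C/- → run C
t=16: L0/L1/L2 = -/C/- → run C
t=17: L0/L1/L2 = -/C/- → run C
t=18: (idle)
t=19: (idle)

context switches = 5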